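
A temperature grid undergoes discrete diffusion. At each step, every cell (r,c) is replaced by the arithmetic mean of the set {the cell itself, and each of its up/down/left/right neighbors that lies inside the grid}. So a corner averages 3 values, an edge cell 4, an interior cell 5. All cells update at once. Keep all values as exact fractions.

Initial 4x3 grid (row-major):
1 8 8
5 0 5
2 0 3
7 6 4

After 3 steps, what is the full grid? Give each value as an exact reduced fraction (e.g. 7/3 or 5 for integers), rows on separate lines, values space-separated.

After step 1:
  14/3 17/4 7
  2 18/5 4
  7/2 11/5 3
  5 17/4 13/3
After step 2:
  131/36 1171/240 61/12
  413/120 321/100 22/5
  127/40 331/100 203/60
  17/4 947/240 139/36
After step 3:
  8611/2160 60521/14400 383/80
  12119/3600 23089/6000 4823/1200
  4253/1200 20429/6000 13459/3600
  2729/720 55321/14400 8057/2160

Answer: 8611/2160 60521/14400 383/80
12119/3600 23089/6000 4823/1200
4253/1200 20429/6000 13459/3600
2729/720 55321/14400 8057/2160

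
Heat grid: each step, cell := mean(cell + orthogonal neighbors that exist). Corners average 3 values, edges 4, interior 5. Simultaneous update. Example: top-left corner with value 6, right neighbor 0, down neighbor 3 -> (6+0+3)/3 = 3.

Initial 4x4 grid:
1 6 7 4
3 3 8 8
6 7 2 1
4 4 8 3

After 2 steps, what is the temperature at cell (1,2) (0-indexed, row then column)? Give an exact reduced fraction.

Step 1: cell (1,2) = 28/5
Step 2: cell (1,2) = 277/50
Full grid after step 2:
  65/18 577/120 673/120 107/18
  1019/240 229/50 277/50 1241/240
  1039/240 103/20 459/100 359/80
  185/36 143/30 24/5 47/12

Answer: 277/50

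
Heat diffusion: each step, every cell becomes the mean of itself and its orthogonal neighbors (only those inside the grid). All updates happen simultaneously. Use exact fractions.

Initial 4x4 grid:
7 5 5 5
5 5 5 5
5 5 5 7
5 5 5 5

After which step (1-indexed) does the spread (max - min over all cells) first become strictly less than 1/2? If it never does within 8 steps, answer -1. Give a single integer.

Answer: 3

Derivation:
Step 1: max=17/3, min=5, spread=2/3
Step 2: max=50/9, min=5, spread=5/9
Step 3: max=2911/540, min=121/24, spread=377/1080
  -> spread < 1/2 first at step 3
Step 4: max=17243/3240, min=6101/1200, spread=7703/32400
Step 5: max=2568643/486000, min=552301/108000, spread=166577/972000
Step 6: max=76670347/14580000, min=16653071/3240000, spread=692611/5832000
Step 7: max=2294432281/437400000, min=11139601/2160000, spread=77326157/874800000
Step 8: max=114576732959/21870000000, min=15079488103/2916000000, spread=2961144373/43740000000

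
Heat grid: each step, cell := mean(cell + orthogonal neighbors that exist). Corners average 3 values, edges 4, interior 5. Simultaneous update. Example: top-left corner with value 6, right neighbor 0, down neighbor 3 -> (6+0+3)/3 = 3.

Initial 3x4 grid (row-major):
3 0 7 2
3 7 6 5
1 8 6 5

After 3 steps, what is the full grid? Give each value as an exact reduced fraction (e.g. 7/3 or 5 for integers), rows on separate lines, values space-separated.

Answer: 421/120 991/240 401/90 5111/1080
1921/480 1789/400 2053/400 2393/480
3131/720 2417/480 7711/1440 11777/2160

Derivation:
After step 1:
  2 17/4 15/4 14/3
  7/2 24/5 31/5 9/2
  4 11/2 25/4 16/3
After step 2:
  13/4 37/10 283/60 155/36
  143/40 97/20 51/10 207/40
  13/3 411/80 1397/240 193/36
After step 3:
  421/120 991/240 401/90 5111/1080
  1921/480 1789/400 2053/400 2393/480
  3131/720 2417/480 7711/1440 11777/2160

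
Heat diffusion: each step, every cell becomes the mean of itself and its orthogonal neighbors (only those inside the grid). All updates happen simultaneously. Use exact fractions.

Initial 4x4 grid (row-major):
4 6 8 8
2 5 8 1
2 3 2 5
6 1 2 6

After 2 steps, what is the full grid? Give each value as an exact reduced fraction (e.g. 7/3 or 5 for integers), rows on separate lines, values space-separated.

Answer: 13/3 441/80 1423/240 56/9
153/40 106/25 133/25 73/15
121/40 353/100 353/100 13/3
37/12 227/80 169/48 127/36

Derivation:
After step 1:
  4 23/4 15/2 17/3
  13/4 24/5 24/5 11/2
  13/4 13/5 4 7/2
  3 3 11/4 13/3
After step 2:
  13/3 441/80 1423/240 56/9
  153/40 106/25 133/25 73/15
  121/40 353/100 353/100 13/3
  37/12 227/80 169/48 127/36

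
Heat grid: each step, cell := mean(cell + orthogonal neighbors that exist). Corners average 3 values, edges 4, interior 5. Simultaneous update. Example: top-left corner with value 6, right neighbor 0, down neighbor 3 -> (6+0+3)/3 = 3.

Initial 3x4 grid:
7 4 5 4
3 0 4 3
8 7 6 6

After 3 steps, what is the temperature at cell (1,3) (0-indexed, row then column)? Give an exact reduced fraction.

Step 1: cell (1,3) = 17/4
Step 2: cell (1,3) = 337/80
Step 3: cell (1,3) = 21203/4800
Full grid after step 3:
  9511/2160 30007/7200 9929/2400 1481/360
  33337/7200 26941/6000 4311/1000 21203/4800
  1811/360 1949/400 967/200 1129/240

Answer: 21203/4800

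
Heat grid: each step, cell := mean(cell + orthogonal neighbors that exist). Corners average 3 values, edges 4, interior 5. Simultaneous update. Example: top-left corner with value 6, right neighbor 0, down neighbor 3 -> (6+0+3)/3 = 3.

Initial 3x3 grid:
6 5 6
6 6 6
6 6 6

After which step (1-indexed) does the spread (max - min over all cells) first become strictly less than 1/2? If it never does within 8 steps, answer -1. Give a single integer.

Answer: 1

Derivation:
Step 1: max=6, min=17/3, spread=1/3
  -> spread < 1/2 first at step 1
Step 2: max=6, min=1373/240, spread=67/240
Step 3: max=1193/200, min=12523/2160, spread=1807/10800
Step 4: max=32039/5400, min=5026037/864000, spread=33401/288000
Step 5: max=3196609/540000, min=45426067/7776000, spread=3025513/38880000
Step 6: max=170044051/28800000, min=18197473133/3110400000, spread=53531/995328
Step 7: max=45864883949/7776000000, min=1093711074151/186624000000, spread=450953/11943936
Step 8: max=5497711389481/933120000000, min=65675736439397/11197440000000, spread=3799043/143327232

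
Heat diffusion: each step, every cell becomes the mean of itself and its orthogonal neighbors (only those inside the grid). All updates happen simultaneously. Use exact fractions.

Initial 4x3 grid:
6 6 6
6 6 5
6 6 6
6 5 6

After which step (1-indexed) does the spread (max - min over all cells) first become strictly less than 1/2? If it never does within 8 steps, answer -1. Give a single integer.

Answer: 1

Derivation:
Step 1: max=6, min=17/3, spread=1/3
  -> spread < 1/2 first at step 1
Step 2: max=6, min=1373/240, spread=67/240
Step 3: max=1069/180, min=12373/2160, spread=91/432
Step 4: max=31943/5400, min=745277/129600, spread=4271/25920
Step 5: max=70711/12000, min=44827003/7776000, spread=39749/311040
Step 6: max=14283581/2430000, min=2695461977/466560000, spread=1879423/18662400
Step 7: max=3421320041/583200000, min=162003688843/27993600000, spread=3551477/44789760
Step 8: max=17081848787/2916000000, min=9733340923937/1679616000000, spread=846431819/13436928000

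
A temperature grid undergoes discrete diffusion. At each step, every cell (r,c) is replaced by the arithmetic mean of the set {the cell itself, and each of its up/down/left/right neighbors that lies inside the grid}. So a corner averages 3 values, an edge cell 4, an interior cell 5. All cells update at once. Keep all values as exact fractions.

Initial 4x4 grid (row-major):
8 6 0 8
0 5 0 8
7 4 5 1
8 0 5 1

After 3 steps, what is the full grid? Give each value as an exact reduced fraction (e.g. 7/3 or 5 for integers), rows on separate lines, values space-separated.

After step 1:
  14/3 19/4 7/2 16/3
  5 3 18/5 17/4
  19/4 21/5 3 15/4
  5 17/4 11/4 7/3
After step 2:
  173/36 191/48 1031/240 157/36
  209/48 411/100 347/100 127/30
  379/80 96/25 173/50 10/3
  14/3 81/20 37/12 53/18
After step 3:
  473/108 30943/7200 28991/7200 9281/2160
  32413/7200 2963/750 23483/6000 6929/1800
  10559/2400 8079/2000 1289/375 6287/1800
  3229/720 391/100 1523/450 337/108

Answer: 473/108 30943/7200 28991/7200 9281/2160
32413/7200 2963/750 23483/6000 6929/1800
10559/2400 8079/2000 1289/375 6287/1800
3229/720 391/100 1523/450 337/108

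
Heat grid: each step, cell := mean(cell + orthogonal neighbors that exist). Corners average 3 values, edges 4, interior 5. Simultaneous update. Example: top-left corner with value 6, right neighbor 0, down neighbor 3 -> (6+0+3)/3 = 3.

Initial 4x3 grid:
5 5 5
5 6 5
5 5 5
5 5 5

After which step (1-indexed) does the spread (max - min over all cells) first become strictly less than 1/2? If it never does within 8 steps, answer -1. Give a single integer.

Step 1: max=21/4, min=5, spread=1/4
  -> spread < 1/2 first at step 1
Step 2: max=523/100, min=5, spread=23/100
Step 3: max=24811/4800, min=2013/400, spread=131/960
Step 4: max=222551/43200, min=36391/7200, spread=841/8640
Step 5: max=88942051/17280000, min=7293373/1440000, spread=56863/691200
Step 6: max=799134341/155520000, min=65789543/12960000, spread=386393/6220800
Step 7: max=319433723131/62208000000, min=26340358813/5184000000, spread=26795339/497664000
Step 8: max=19146215714129/3732480000000, min=1582286149667/311040000000, spread=254051069/5971968000

Answer: 1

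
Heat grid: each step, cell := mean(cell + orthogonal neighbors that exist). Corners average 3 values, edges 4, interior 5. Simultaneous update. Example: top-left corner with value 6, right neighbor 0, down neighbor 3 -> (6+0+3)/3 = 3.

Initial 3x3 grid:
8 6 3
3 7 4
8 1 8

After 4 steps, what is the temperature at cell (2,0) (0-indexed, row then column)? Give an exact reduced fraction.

Answer: 38183/7200

Derivation:
Step 1: cell (2,0) = 4
Step 2: cell (2,0) = 11/2
Step 3: cell (2,0) = 203/40
Step 4: cell (2,0) = 38183/7200
Full grid after step 4:
  355897/64800 375829/72000 338597/64800
  2273099/432000 238847/45000 2160599/432000
  38183/7200 544681/108000 330347/64800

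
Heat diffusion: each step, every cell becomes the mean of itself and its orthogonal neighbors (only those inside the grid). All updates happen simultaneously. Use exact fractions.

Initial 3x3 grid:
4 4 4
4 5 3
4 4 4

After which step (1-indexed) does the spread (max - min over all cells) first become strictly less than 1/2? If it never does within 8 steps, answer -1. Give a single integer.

Answer: 2

Derivation:
Step 1: max=17/4, min=11/3, spread=7/12
Step 2: max=25/6, min=23/6, spread=1/3
  -> spread < 1/2 first at step 2
Step 3: max=3971/960, min=1697/432, spread=1799/8640
Step 4: max=5891/1440, min=21383/5400, spread=2833/21600
Step 5: max=4694873/1152000, min=6204521/1555200, spread=2671151/31104000
Step 6: max=63098677/15552000, min=311046563/77760000, spread=741137/12960000
Step 7: max=50397145171/12441600000, min=22461751889/5598720000, spread=4339268759/111974400000
Step 8: max=226349231393/55987200000, min=562158155821/139968000000, spread=7429845323/279936000000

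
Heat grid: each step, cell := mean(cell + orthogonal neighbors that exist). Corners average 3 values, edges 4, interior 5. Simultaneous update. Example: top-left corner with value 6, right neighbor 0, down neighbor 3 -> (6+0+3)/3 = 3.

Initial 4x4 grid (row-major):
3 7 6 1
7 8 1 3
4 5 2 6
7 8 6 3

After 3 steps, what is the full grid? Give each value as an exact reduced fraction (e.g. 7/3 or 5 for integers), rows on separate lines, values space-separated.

Answer: 2989/540 7397/1440 30281/7200 197/54
8063/1440 1924/375 1279/300 26111/7200
8287/1440 15943/3000 907/200 3191/800
6367/1080 8083/1440 3911/800 319/72

Derivation:
After step 1:
  17/3 6 15/4 10/3
  11/2 28/5 4 11/4
  23/4 27/5 4 7/2
  19/3 13/2 19/4 5
After step 2:
  103/18 1261/240 205/48 59/18
  1351/240 53/10 201/50 163/48
  1379/240 109/20 433/100 61/16
  223/36 1379/240 81/16 53/12
After step 3:
  2989/540 7397/1440 30281/7200 197/54
  8063/1440 1924/375 1279/300 26111/7200
  8287/1440 15943/3000 907/200 3191/800
  6367/1080 8083/1440 3911/800 319/72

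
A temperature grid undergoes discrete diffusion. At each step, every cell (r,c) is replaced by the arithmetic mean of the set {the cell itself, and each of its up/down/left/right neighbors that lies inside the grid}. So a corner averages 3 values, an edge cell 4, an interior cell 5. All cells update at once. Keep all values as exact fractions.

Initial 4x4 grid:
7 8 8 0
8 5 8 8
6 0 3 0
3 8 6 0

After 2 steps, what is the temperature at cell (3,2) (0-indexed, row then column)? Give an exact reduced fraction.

Answer: 139/40

Derivation:
Step 1: cell (3,2) = 17/4
Step 2: cell (3,2) = 139/40
Full grid after step 2:
  127/18 397/60 371/60 46/9
  1453/240 301/50 128/25 1109/240
  1249/240 221/50 106/25 243/80
  85/18 557/120 139/40 3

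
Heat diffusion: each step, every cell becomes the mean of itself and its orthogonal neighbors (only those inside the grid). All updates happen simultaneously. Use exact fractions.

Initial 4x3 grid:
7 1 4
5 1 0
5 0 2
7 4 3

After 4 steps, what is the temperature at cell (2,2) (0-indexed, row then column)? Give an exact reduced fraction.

Answer: 22639/9000

Derivation:
Step 1: cell (2,2) = 5/4
Step 2: cell (2,2) = 21/10
Step 3: cell (2,2) = 219/100
Step 4: cell (2,2) = 22639/9000
Full grid after step 4:
  429301/129600 265631/96000 308951/129600
  718961/216000 341497/120000 122209/54000
  771461/216000 132527/45000 22639/9000
  29551/8100 1406827/432000 19687/7200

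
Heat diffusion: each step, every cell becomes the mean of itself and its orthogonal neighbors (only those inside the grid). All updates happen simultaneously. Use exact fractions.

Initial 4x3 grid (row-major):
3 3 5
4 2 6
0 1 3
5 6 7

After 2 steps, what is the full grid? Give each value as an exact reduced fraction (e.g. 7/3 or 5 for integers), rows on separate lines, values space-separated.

After step 1:
  10/3 13/4 14/3
  9/4 16/5 4
  5/2 12/5 17/4
  11/3 19/4 16/3
After step 2:
  53/18 289/80 143/36
  677/240 151/50 967/240
  649/240 171/50 959/240
  131/36 323/80 43/9

Answer: 53/18 289/80 143/36
677/240 151/50 967/240
649/240 171/50 959/240
131/36 323/80 43/9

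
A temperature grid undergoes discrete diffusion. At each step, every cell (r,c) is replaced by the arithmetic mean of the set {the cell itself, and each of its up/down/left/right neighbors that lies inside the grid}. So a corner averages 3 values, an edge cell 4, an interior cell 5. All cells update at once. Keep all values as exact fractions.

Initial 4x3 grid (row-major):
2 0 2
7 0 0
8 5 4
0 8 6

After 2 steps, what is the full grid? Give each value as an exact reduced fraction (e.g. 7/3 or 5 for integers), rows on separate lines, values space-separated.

Answer: 11/4 53/30 19/18
293/80 283/100 499/240
235/48 209/50 65/16
181/36 253/48 29/6

Derivation:
After step 1:
  3 1 2/3
  17/4 12/5 3/2
  5 5 15/4
  16/3 19/4 6
After step 2:
  11/4 53/30 19/18
  293/80 283/100 499/240
  235/48 209/50 65/16
  181/36 253/48 29/6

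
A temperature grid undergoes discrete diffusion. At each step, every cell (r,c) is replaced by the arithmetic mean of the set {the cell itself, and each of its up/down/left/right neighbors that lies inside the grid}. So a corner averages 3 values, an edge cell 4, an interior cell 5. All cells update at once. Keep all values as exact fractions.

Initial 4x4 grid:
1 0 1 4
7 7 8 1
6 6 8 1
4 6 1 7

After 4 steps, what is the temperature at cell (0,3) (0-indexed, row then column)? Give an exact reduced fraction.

Step 1: cell (0,3) = 2
Step 2: cell (0,3) = 35/12
Step 3: cell (0,3) = 467/144
Step 4: cell (0,3) = 75253/21600
Full grid after step 4:
  133121/32400 211819/54000 2651/720 75253/21600
  498773/108000 408179/90000 249167/60000 55871/14400
  560293/108000 179731/36000 140281/30000 101017/24000
  68113/12960 1116101/216000 337391/72000 15913/3600

Answer: 75253/21600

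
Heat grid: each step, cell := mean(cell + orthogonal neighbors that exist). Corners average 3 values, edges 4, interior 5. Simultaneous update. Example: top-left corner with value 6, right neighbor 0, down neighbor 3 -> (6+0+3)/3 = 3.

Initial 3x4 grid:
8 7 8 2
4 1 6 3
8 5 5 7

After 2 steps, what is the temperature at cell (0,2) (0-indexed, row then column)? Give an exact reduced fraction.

Answer: 1241/240

Derivation:
Step 1: cell (0,2) = 23/4
Step 2: cell (0,2) = 1241/240
Full grid after step 2:
  211/36 1361/240 1241/240 175/36
  437/80 126/25 126/25 553/120
  47/9 623/120 201/40 61/12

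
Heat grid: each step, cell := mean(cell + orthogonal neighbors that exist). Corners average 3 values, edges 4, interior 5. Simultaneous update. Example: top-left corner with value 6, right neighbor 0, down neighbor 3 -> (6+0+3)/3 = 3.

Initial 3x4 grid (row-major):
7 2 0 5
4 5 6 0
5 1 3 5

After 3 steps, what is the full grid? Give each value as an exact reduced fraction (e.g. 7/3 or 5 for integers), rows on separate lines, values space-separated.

Answer: 2189/540 26219/7200 23269/7200 6163/2160
58493/14400 22267/6000 4793/1500 11437/3600
4213/1080 26069/7200 24619/7200 6793/2160

Derivation:
After step 1:
  13/3 7/2 13/4 5/3
  21/4 18/5 14/5 4
  10/3 7/2 15/4 8/3
After step 2:
  157/36 881/240 673/240 107/36
  991/240 373/100 87/25 167/60
  145/36 851/240 763/240 125/36
After step 3:
  2189/540 26219/7200 23269/7200 6163/2160
  58493/14400 22267/6000 4793/1500 11437/3600
  4213/1080 26069/7200 24619/7200 6793/2160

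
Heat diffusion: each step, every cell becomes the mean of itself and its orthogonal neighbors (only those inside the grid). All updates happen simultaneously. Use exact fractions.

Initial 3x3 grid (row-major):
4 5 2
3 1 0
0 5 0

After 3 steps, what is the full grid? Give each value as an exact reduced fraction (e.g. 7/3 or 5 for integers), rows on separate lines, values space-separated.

Answer: 89/30 1133/450 5003/2160
8939/3600 14347/6000 8677/4800
2549/1080 13553/7200 3853/2160

Derivation:
After step 1:
  4 3 7/3
  2 14/5 3/4
  8/3 3/2 5/3
After step 2:
  3 91/30 73/36
  43/15 201/100 151/80
  37/18 259/120 47/36
After step 3:
  89/30 1133/450 5003/2160
  8939/3600 14347/6000 8677/4800
  2549/1080 13553/7200 3853/2160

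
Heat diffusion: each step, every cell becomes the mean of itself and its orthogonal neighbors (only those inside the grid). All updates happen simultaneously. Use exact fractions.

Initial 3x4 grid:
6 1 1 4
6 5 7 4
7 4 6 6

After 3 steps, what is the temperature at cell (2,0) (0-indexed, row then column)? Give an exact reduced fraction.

Step 1: cell (2,0) = 17/3
Step 2: cell (2,0) = 103/18
Step 3: cell (2,0) = 11701/2160
Full grid after step 3:
  4873/1080 15031/3600 1193/300 2857/720
  2019/400 9547/2000 3427/750 66649/14400
  11701/2160 38137/7200 37457/7200 5503/1080

Answer: 11701/2160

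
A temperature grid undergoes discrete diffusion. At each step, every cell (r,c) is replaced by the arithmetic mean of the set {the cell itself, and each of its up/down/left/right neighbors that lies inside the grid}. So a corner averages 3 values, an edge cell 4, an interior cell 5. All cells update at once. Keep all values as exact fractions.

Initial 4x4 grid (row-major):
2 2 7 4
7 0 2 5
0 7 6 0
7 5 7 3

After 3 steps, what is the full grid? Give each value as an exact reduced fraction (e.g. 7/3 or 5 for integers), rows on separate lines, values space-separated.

After step 1:
  11/3 11/4 15/4 16/3
  9/4 18/5 4 11/4
  21/4 18/5 22/5 7/2
  4 13/2 21/4 10/3
After step 2:
  26/9 413/120 95/24 71/18
  443/120 81/25 37/10 187/48
  151/40 467/100 83/20 839/240
  21/4 387/80 1169/240 145/36
After step 3:
  451/135 761/225 677/180 1699/432
  3059/900 5623/1500 22733/6000 5413/1440
  326/75 8269/2000 3133/750 1121/288
  1109/240 11777/2400 6439/1440 2231/540

Answer: 451/135 761/225 677/180 1699/432
3059/900 5623/1500 22733/6000 5413/1440
326/75 8269/2000 3133/750 1121/288
1109/240 11777/2400 6439/1440 2231/540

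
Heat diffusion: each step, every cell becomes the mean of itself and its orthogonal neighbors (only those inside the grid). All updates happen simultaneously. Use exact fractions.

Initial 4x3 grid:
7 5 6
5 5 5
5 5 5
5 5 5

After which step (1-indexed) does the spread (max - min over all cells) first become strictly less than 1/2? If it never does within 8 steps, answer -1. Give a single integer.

Step 1: max=23/4, min=5, spread=3/4
Step 2: max=203/36, min=5, spread=23/36
Step 3: max=2357/432, min=5, spread=197/432
  -> spread < 1/2 first at step 3
Step 4: max=140401/25920, min=1447/288, spread=10171/25920
Step 5: max=8331947/1555200, min=7579/1500, spread=2370199/7776000
Step 6: max=497320633/93312000, min=6574369/1296000, spread=4793213/18662400
Step 7: max=29681507267/5598720000, min=198096743/38880000, spread=46223051/223948800
Step 8: max=1774683348553/335923200000, min=1987124027/388800000, spread=2312327569/13436928000

Answer: 3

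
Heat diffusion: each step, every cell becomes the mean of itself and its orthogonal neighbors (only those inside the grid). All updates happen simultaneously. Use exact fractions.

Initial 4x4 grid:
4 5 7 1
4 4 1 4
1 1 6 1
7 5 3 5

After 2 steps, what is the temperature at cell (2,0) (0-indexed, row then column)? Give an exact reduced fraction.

Step 1: cell (2,0) = 13/4
Step 2: cell (2,0) = 427/120
Full grid after step 2:
  151/36 95/24 169/40 37/12
  83/24 381/100 301/100 283/80
  427/120 321/100 379/100 223/80
  139/36 989/240 283/80 47/12

Answer: 427/120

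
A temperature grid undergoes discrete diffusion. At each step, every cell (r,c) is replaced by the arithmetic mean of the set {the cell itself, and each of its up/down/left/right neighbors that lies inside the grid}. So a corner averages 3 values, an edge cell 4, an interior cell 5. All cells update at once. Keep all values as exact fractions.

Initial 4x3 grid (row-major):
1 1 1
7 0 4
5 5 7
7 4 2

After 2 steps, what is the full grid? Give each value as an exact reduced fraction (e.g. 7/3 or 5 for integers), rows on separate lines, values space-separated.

Answer: 7/3 183/80 23/12
313/80 73/25 129/40
1127/240 113/25 481/120
95/18 551/120 40/9

Derivation:
After step 1:
  3 3/4 2
  13/4 17/5 3
  6 21/5 9/2
  16/3 9/2 13/3
After step 2:
  7/3 183/80 23/12
  313/80 73/25 129/40
  1127/240 113/25 481/120
  95/18 551/120 40/9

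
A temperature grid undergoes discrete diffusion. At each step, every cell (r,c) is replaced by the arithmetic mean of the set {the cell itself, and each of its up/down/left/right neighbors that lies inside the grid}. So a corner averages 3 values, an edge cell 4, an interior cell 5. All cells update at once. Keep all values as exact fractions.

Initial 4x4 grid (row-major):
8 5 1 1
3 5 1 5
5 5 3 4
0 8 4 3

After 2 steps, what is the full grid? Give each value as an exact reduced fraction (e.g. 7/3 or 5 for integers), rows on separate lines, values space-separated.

After step 1:
  16/3 19/4 2 7/3
  21/4 19/5 3 11/4
  13/4 26/5 17/5 15/4
  13/3 17/4 9/2 11/3
After step 2:
  46/9 953/240 145/48 85/36
  529/120 22/5 299/100 71/24
  541/120 199/50 397/100 407/120
  71/18 1097/240 949/240 143/36

Answer: 46/9 953/240 145/48 85/36
529/120 22/5 299/100 71/24
541/120 199/50 397/100 407/120
71/18 1097/240 949/240 143/36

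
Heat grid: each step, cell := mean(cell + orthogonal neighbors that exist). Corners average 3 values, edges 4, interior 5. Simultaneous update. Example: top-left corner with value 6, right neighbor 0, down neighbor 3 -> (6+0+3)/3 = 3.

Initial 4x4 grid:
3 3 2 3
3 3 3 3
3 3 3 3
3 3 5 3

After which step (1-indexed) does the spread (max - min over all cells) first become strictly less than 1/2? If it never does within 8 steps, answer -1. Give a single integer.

Answer: 4

Derivation:
Step 1: max=11/3, min=8/3, spread=1
Step 2: max=211/60, min=329/120, spread=31/40
Step 3: max=1831/540, min=3029/1080, spread=211/360
Step 4: max=178357/54000, min=309101/108000, spread=15871/36000
  -> spread < 1/2 first at step 4
Step 5: max=1585267/486000, min=2822861/972000, spread=115891/324000
Step 6: max=11724679/3645000, min=284729969/97200000, spread=83784413/291600000
Step 7: max=1395956611/437400000, min=2870910463/972000000, spread=2080938053/8748000000
Step 8: max=20775341339/6561000000, min=86649437959/29160000000, spread=51168711929/262440000000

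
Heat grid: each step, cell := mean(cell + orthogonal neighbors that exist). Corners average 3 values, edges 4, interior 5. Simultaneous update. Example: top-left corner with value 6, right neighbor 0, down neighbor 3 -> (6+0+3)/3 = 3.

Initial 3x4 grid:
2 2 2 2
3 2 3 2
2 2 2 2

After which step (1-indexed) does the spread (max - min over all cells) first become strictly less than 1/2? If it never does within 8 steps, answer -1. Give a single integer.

Answer: 1

Derivation:
Step 1: max=12/5, min=2, spread=2/5
  -> spread < 1/2 first at step 1
Step 2: max=559/240, min=169/80, spread=13/60
Step 3: max=2437/1080, min=767/360, spread=17/135
Step 4: max=1941223/864000, min=618881/288000, spread=4229/43200
Step 5: max=17336693/7776000, min=5602771/2592000, spread=26419/388800
Step 6: max=6918552223/3110400000, min=2247160841/1036800000, spread=1770697/31104000
Step 7: max=62061500393/27993600000, min=20289061231/9331200000, spread=11943167/279936000
Step 8: max=24792453278263/11197440000000, min=8126493695921/3732480000000, spread=825944381/22394880000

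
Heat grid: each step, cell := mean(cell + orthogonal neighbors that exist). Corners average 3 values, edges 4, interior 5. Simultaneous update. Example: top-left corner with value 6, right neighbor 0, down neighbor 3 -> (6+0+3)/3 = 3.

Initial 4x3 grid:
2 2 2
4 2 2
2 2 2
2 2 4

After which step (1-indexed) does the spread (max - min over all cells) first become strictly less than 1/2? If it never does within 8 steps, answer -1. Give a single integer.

Answer: 3

Derivation:
Step 1: max=8/3, min=2, spread=2/3
Step 2: max=23/9, min=2, spread=5/9
Step 3: max=1291/540, min=779/360, spread=49/216
  -> spread < 1/2 first at step 3
Step 4: max=154069/64800, min=23569/10800, spread=2531/12960
Step 5: max=60953089/25920000, min=241391/108000, spread=3019249/25920000
Step 6: max=60716711/25920000, min=21839051/9720000, spread=297509/3110400
Step 7: max=217780799209/93312000000, min=330285521/145800000, spread=6398065769/93312000000
Step 8: max=652609464773/279936000000, min=13253378951/5832000000, spread=131578201/2239488000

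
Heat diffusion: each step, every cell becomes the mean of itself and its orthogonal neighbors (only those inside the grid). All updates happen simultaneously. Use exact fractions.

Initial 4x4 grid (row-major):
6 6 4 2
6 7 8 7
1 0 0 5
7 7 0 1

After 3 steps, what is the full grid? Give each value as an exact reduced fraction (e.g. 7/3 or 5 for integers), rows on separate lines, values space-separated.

Answer: 3863/720 12637/2400 36527/7200 5251/1080
2933/600 9489/2000 13477/3000 31667/7200
167/40 959/250 1393/400 2707/800
23/6 27/8 1729/600 1987/720

Derivation:
After step 1:
  6 23/4 5 13/3
  5 27/5 26/5 11/2
  7/2 3 13/5 13/4
  5 7/2 2 2
After step 2:
  67/12 443/80 1217/240 89/18
  199/40 487/100 237/50 1097/240
  33/8 18/5 321/100 267/80
  4 27/8 101/40 29/12
After step 3:
  3863/720 12637/2400 36527/7200 5251/1080
  2933/600 9489/2000 13477/3000 31667/7200
  167/40 959/250 1393/400 2707/800
  23/6 27/8 1729/600 1987/720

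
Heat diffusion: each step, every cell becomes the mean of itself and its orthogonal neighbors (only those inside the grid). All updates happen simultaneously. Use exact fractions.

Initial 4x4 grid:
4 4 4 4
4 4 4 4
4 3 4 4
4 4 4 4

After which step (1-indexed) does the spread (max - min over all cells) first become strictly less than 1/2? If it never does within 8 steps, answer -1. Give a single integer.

Answer: 1

Derivation:
Step 1: max=4, min=15/4, spread=1/4
  -> spread < 1/2 first at step 1
Step 2: max=4, min=189/50, spread=11/50
Step 3: max=4, min=9233/2400, spread=367/2400
Step 4: max=2387/600, min=41629/10800, spread=1337/10800
Step 5: max=71531/18000, min=1254331/324000, spread=33227/324000
Step 6: max=427951/108000, min=37665673/9720000, spread=849917/9720000
Step 7: max=6411467/1620000, min=1132685653/291600000, spread=21378407/291600000
Step 8: max=1920311657/486000000, min=34025537629/8748000000, spread=540072197/8748000000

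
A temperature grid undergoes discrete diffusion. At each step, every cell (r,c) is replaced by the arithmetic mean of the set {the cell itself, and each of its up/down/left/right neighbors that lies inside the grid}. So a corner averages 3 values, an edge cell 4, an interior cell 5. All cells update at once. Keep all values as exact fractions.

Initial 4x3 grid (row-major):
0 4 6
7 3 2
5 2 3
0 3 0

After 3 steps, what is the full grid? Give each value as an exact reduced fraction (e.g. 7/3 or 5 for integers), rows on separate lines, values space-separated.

After step 1:
  11/3 13/4 4
  15/4 18/5 7/2
  7/2 16/5 7/4
  8/3 5/4 2
After step 2:
  32/9 871/240 43/12
  871/240 173/50 257/80
  787/240 133/50 209/80
  89/36 547/240 5/3
After step 3:
  3893/1080 51221/14400 139/40
  25063/7200 19909/6000 7721/2400
  21673/7200 17149/6000 6091/2400
  2891/1080 32681/14400 787/360

Answer: 3893/1080 51221/14400 139/40
25063/7200 19909/6000 7721/2400
21673/7200 17149/6000 6091/2400
2891/1080 32681/14400 787/360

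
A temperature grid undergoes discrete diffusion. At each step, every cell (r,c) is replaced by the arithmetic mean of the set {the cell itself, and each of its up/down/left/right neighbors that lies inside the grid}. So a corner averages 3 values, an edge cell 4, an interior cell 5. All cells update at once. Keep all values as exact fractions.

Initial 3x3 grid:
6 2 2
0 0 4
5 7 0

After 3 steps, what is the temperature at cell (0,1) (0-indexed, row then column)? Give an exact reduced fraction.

Step 1: cell (0,1) = 5/2
Step 2: cell (0,1) = 313/120
Step 3: cell (0,1) = 17891/7200
Full grid after step 3:
  5941/2160 17891/7200 1339/540
  40907/14400 5603/2000 18041/7200
  2297/720 10583/3600 3113/1080

Answer: 17891/7200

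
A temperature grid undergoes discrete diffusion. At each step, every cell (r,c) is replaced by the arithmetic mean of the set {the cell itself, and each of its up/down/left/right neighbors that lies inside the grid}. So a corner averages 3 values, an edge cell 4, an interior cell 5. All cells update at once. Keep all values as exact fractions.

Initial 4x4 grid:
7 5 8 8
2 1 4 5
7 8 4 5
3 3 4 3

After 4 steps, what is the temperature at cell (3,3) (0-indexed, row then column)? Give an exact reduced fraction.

Step 1: cell (3,3) = 4
Step 2: cell (3,3) = 47/12
Step 3: cell (3,3) = 617/144
Step 4: cell (3,3) = 18767/4320
Full grid after step 4:
  12361/2592 2159/432 95587/18000 39791/7200
  200963/43200 34159/7200 301507/60000 123641/24000
  974111/216000 819509/180000 18211/4000 67487/14400
  290651/64800 473293/108000 10493/2400 18767/4320

Answer: 18767/4320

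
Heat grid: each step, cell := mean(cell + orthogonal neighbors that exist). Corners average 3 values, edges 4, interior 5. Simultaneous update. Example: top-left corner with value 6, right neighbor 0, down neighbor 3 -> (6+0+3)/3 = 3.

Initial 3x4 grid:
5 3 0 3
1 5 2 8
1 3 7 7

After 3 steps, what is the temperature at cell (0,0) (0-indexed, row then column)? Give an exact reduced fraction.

Step 1: cell (0,0) = 3
Step 2: cell (0,0) = 37/12
Step 3: cell (0,0) = 677/240
Full grid after step 3:
  677/240 2533/800 24187/7200 8629/2160
  10871/3600 4789/1500 2083/500 907/200
  6343/2160 26647/7200 32237/7200 11459/2160

Answer: 677/240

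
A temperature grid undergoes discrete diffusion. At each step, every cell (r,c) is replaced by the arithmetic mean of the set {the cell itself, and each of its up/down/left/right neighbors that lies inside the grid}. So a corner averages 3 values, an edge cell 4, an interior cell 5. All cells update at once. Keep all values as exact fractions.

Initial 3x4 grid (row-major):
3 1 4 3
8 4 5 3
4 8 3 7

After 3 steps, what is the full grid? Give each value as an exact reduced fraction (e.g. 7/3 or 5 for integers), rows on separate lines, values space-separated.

Answer: 194/45 617/160 1109/288 7943/2160
13507/2880 2809/600 4991/1200 6137/1440
11617/2160 3589/720 353/72 608/135

Derivation:
After step 1:
  4 3 13/4 10/3
  19/4 26/5 19/5 9/2
  20/3 19/4 23/4 13/3
After step 2:
  47/12 309/80 803/240 133/36
  1237/240 43/10 9/2 479/120
  97/18 671/120 559/120 175/36
After step 3:
  194/45 617/160 1109/288 7943/2160
  13507/2880 2809/600 4991/1200 6137/1440
  11617/2160 3589/720 353/72 608/135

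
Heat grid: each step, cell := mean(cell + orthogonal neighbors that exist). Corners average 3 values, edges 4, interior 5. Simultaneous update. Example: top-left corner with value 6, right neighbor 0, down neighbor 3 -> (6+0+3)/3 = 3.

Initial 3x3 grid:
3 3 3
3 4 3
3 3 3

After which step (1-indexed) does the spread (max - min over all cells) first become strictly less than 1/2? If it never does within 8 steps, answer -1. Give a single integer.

Answer: 1

Derivation:
Step 1: max=13/4, min=3, spread=1/4
  -> spread < 1/2 first at step 1
Step 2: max=81/25, min=249/80, spread=51/400
Step 3: max=15223/4800, min=1127/360, spread=589/14400
Step 4: max=94943/30000, min=905081/288000, spread=31859/1440000
Step 5: max=54531607/17280000, min=5664721/1800000, spread=751427/86400000
Step 6: max=340634687/108000000, min=3265463129/1036800000, spread=23149331/5184000000
Step 7: max=196106654263/62208000000, min=20414931889/6480000000, spread=616540643/311040000000
Step 8: max=1225512453983/388800000000, min=11761372008761/3732480000000, spread=17737747379/18662400000000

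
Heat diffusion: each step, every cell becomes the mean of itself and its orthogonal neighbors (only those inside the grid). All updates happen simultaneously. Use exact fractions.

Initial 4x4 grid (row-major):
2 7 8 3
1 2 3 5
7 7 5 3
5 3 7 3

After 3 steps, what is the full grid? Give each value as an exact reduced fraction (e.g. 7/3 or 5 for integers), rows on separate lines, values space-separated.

After step 1:
  10/3 19/4 21/4 16/3
  3 4 23/5 7/2
  5 24/5 5 4
  5 11/2 9/2 13/3
After step 2:
  133/36 13/3 299/60 169/36
  23/6 423/100 447/100 523/120
  89/20 243/50 229/50 101/24
  31/6 99/20 29/6 77/18
After step 3:
  427/108 15517/3600 16633/3600 5053/1080
  14587/3600 3259/750 13573/3000 7979/1800
  1831/400 2307/500 13771/3000 7841/1800
  437/90 1981/400 16777/3600 959/216

Answer: 427/108 15517/3600 16633/3600 5053/1080
14587/3600 3259/750 13573/3000 7979/1800
1831/400 2307/500 13771/3000 7841/1800
437/90 1981/400 16777/3600 959/216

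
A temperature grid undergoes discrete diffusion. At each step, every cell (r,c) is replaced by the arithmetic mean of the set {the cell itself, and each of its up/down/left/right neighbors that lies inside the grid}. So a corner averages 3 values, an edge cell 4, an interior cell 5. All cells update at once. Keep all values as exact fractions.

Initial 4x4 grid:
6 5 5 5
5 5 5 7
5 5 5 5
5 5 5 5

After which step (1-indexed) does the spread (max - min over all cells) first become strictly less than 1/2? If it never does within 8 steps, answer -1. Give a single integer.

Answer: 3

Derivation:
Step 1: max=17/3, min=5, spread=2/3
Step 2: max=331/60, min=5, spread=31/60
Step 3: max=11689/2160, min=5, spread=889/2160
  -> spread < 1/2 first at step 3
Step 4: max=345739/64800, min=1447/288, spread=5041/16200
Step 5: max=10339777/1944000, min=363679/72000, spread=130111/486000
Step 6: max=308312503/58320000, min=32809931/6480000, spread=3255781/14580000
Step 7: max=9220564849/1749600000, min=197580521/38880000, spread=82360351/437400000
Step 8: max=275674123639/52488000000, min=220062397/43200000, spread=2074577821/13122000000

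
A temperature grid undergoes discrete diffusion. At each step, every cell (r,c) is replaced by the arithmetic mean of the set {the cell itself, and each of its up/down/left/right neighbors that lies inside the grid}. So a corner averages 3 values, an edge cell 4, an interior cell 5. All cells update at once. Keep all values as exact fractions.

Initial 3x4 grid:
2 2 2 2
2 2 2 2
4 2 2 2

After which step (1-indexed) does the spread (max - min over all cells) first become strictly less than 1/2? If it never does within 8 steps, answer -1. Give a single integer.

Answer: 3

Derivation:
Step 1: max=8/3, min=2, spread=2/3
Step 2: max=23/9, min=2, spread=5/9
Step 3: max=257/108, min=2, spread=41/108
  -> spread < 1/2 first at step 3
Step 4: max=30137/12960, min=2, spread=4217/12960
Step 5: max=1764349/777600, min=7279/3600, spread=38417/155520
Step 6: max=104512211/46656000, min=146597/72000, spread=1903471/9331200
Step 7: max=6199709089/2799360000, min=4435759/2160000, spread=18038617/111974400
Step 8: max=369191382851/167961600000, min=401726759/194400000, spread=883978523/6718464000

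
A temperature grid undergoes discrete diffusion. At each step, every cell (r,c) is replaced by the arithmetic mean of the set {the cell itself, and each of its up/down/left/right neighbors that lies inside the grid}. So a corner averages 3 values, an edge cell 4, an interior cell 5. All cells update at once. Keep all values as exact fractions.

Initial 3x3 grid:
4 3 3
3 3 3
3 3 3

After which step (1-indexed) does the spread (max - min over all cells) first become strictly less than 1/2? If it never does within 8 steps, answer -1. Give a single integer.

Answer: 1

Derivation:
Step 1: max=10/3, min=3, spread=1/3
  -> spread < 1/2 first at step 1
Step 2: max=59/18, min=3, spread=5/18
Step 3: max=689/216, min=3, spread=41/216
Step 4: max=41011/12960, min=1091/360, spread=347/2592
Step 5: max=2439737/777600, min=10957/3600, spread=2921/31104
Step 6: max=145796539/46656000, min=1321483/432000, spread=24611/373248
Step 7: max=8716802033/2799360000, min=29816741/9720000, spread=207329/4478976
Step 8: max=521914752451/167961600000, min=1594001599/518400000, spread=1746635/53747712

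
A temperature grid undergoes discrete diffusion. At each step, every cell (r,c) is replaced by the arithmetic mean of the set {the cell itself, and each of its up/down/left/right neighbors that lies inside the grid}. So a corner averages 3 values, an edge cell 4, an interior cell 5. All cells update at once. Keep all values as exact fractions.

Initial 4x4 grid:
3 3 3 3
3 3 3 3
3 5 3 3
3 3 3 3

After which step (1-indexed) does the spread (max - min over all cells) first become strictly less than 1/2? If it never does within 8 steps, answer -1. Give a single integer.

Step 1: max=7/2, min=3, spread=1/2
Step 2: max=86/25, min=3, spread=11/25
  -> spread < 1/2 first at step 2
Step 3: max=3967/1200, min=3, spread=367/1200
Step 4: max=17771/5400, min=913/300, spread=1337/5400
Step 5: max=527669/162000, min=27469/9000, spread=33227/162000
Step 6: max=15794327/4860000, min=166049/54000, spread=849917/4860000
Step 7: max=471114347/145800000, min=2498533/810000, spread=21378407/145800000
Step 8: max=14088462371/4374000000, min=752688343/243000000, spread=540072197/4374000000

Answer: 2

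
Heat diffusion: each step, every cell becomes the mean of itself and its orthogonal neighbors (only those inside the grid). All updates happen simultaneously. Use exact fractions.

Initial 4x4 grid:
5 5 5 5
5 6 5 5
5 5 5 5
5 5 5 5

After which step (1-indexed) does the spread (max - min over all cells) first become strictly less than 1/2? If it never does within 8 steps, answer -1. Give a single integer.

Answer: 1

Derivation:
Step 1: max=21/4, min=5, spread=1/4
  -> spread < 1/2 first at step 1
Step 2: max=261/50, min=5, spread=11/50
Step 3: max=12367/2400, min=5, spread=367/2400
Step 4: max=55571/10800, min=3013/600, spread=1337/10800
Step 5: max=1661669/324000, min=90469/18000, spread=33227/324000
Step 6: max=49814327/9720000, min=544049/108000, spread=849917/9720000
Step 7: max=1491714347/291600000, min=8168533/1620000, spread=21378407/291600000
Step 8: max=44706462371/8748000000, min=2453688343/486000000, spread=540072197/8748000000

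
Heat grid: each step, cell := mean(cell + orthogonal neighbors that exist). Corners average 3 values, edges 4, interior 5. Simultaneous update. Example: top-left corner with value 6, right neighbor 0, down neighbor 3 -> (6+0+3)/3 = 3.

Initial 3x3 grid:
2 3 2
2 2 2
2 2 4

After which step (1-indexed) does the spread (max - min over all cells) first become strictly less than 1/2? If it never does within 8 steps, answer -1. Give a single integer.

Answer: 2

Derivation:
Step 1: max=8/3, min=2, spread=2/3
Step 2: max=23/9, min=32/15, spread=19/45
  -> spread < 1/2 first at step 2
Step 3: max=659/270, min=3953/1800, spread=1321/5400
Step 4: max=77621/32400, min=288559/129600, spread=877/5184
Step 5: max=574439/243000, min=17460173/7776000, spread=7375/62208
Step 6: max=273597539/116640000, min=1055547031/466560000, spread=62149/746496
Step 7: max=8161408829/3499200000, min=63655198757/27993600000, spread=523543/8957952
Step 8: max=975724121201/419904000000, min=3833981031679/1679616000000, spread=4410589/107495424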